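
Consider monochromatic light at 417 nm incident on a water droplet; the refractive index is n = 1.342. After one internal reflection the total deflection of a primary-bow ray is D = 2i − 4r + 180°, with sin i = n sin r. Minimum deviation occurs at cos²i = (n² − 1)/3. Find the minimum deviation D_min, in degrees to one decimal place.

cos²i = (1.80096 − 1)/3 = 0.26699; i = arccos(0.51671) = 58.888°.
sin r = sin 58.888°/1.342 = 0.63797; r = 39.641°.
D_min = 2·58.888° − 4·39.641° + 180° = 139.213°.

139.2°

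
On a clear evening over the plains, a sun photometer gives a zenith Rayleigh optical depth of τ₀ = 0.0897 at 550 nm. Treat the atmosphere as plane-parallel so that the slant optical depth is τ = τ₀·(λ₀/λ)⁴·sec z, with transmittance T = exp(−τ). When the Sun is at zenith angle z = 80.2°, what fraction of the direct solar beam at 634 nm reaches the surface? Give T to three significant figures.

0.742

sec 80.2° = 5.8751.
τ = 0.0897 × (550/634)⁴ × 5.8751 = 0.0897 × 0.5664 × 5.8751 = 0.2985.
T = exp(−0.2985) = 0.7420.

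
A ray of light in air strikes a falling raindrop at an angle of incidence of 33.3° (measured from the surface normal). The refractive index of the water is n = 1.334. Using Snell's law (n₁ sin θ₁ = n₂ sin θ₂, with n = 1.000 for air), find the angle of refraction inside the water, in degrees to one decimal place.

24.3°

Snell: sin θ_r = sin θ_i / n = sin 33.3° / 1.334 = 0.5490 / 1.334 = 0.4116.
θ_r = arcsin(0.4116) = 24.30°.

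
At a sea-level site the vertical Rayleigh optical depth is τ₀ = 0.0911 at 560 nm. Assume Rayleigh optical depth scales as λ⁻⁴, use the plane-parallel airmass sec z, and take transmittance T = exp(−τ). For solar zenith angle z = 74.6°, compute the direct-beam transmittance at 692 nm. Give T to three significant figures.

0.863

sec 74.6° = 3.7657.
τ = 0.0911 × (560/692)⁴ × 3.7657 = 0.0911 × 0.4289 × 3.7657 = 0.1471.
T = exp(−0.1471) = 0.8632.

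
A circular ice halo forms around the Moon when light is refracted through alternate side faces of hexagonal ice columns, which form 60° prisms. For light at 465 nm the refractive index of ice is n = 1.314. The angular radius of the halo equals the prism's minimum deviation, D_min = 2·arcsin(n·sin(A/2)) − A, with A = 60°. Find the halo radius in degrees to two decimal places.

22.14°

n·sin(A/2) = 1.314 × sin 30° = 1.314 × 0.5000 = 0.6570.
D_min = 2·arcsin(0.6570) − 60° = 2 × 41.071° − 60° = 22.143°.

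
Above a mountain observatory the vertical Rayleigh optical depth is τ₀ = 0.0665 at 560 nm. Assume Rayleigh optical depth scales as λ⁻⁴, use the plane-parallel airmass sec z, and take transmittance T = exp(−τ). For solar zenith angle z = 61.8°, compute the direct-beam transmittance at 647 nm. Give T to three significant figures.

0.924

sec 61.8° = 2.1162.
τ = 0.0665 × (560/647)⁴ × 2.1162 = 0.0665 × 0.5612 × 2.1162 = 0.0790.
T = exp(−0.0790) = 0.9241.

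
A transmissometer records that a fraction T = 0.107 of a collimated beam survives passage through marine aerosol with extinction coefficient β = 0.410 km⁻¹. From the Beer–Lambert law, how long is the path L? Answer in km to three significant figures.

5.45 km

Beer–Lambert: T = exp(−βL) ⇒ L = −ln(T)/β = −ln(0.107)/0.410 = 2.2349/0.410 = 5.451 km.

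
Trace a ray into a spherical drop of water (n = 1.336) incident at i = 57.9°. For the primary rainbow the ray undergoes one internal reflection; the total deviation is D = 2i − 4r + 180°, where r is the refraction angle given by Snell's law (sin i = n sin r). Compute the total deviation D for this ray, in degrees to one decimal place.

138.4°

sin r = sin 57.9° / 1.336 = 0.8471/1.336 = 0.6341; r = 39.35°.
D = 2·57.9° − 4·39.35° + 180° = 115.80° − 157.41° + 180° = 138.39°.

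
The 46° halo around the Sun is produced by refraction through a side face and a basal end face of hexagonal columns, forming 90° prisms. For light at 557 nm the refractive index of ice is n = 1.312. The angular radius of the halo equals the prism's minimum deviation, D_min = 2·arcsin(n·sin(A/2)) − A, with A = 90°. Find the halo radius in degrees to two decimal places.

n·sin(A/2) = 1.312 × sin 45° = 1.312 × 0.7071 = 0.9277.
D_min = 2·arcsin(0.9277) − 90° = 2 × 68.083° − 90° = 46.166°.

46.17°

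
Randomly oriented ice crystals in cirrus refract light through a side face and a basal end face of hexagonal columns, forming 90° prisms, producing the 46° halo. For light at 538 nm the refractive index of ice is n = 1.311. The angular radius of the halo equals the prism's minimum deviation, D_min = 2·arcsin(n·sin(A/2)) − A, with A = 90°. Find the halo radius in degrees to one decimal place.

45.9°

n·sin(A/2) = 1.311 × sin 45° = 1.311 × 0.7071 = 0.9270.
D_min = 2·arcsin(0.9270) − 90° = 2 × 67.974° − 90° = 45.949°.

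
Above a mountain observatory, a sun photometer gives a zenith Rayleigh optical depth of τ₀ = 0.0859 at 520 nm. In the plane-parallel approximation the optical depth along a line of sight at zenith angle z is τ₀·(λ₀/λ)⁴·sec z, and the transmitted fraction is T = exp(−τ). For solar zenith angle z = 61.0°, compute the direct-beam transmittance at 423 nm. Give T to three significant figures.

sec 61.0° = 2.0627.
τ = 0.0859 × (520/423)⁴ × 2.0627 = 0.0859 × 2.2838 × 2.0627 = 0.4046.
T = exp(−0.4046) = 0.6672.

0.667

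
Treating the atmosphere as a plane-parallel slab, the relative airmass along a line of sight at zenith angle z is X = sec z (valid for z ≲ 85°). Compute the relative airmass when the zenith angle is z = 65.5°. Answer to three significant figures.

2.41

X = sec z = 1/cos 65.5° = 1/0.4147 = 2.4114.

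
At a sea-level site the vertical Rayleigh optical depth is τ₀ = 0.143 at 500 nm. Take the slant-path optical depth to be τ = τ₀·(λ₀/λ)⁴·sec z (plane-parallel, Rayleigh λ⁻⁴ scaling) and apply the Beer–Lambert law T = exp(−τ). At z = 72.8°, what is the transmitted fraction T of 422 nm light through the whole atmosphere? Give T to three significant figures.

sec 72.8° = 3.3817.
τ = 0.143 × (500/422)⁴ × 3.3817 = 0.143 × 1.9707 × 3.3817 = 0.9530.
T = exp(−0.9530) = 0.3856.

0.386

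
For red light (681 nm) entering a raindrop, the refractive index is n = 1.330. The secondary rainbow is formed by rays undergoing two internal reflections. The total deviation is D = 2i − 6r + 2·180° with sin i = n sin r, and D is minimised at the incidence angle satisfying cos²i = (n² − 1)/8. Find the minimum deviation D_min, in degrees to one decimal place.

230.1°

cos²i = (1.76890 − 1)/8 = 0.09611; i = arccos(0.31002) = 71.940°.
sin r = sin 71.940°/1.330 = 0.71483; r = 45.630°.
D_min = 2·71.940° − 6·45.630° + 360° = 230.101°.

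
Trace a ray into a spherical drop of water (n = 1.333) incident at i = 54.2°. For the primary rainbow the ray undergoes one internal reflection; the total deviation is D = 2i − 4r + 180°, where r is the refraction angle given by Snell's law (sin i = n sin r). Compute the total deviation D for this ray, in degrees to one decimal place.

sin r = sin 54.2° / 1.333 = 0.8111/1.333 = 0.6084; r = 37.48°.
D = 2·54.2° − 4·37.48° + 180° = 108.40° − 149.91° + 180° = 138.49°.

138.5°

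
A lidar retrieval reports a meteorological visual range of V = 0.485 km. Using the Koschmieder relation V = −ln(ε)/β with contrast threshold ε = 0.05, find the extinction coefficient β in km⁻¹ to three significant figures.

β = −ln(0.05) / V = 2.996 / 0.485 = 6.1768 km⁻¹.

6.18 km⁻¹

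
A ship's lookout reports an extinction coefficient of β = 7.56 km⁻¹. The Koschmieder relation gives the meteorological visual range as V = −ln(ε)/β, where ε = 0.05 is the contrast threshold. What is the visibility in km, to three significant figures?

V = −ln(0.05) / 7.56 = 2.996 / 7.56 = 0.3963 km.

0.396 km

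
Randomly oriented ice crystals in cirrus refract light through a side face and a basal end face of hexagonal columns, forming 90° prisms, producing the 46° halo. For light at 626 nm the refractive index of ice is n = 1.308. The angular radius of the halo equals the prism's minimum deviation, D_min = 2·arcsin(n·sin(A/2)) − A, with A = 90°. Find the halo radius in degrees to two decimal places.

n·sin(A/2) = 1.308 × sin 45° = 1.308 × 0.7071 = 0.9249.
D_min = 2·arcsin(0.9249) − 90° = 2 × 67.653° − 90° = 45.305°.

45.31°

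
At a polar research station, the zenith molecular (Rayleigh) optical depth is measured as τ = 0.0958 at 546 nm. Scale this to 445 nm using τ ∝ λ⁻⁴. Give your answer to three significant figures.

τ(445 nm) = τ(546 nm) × (546/445)⁴ = 0.0958 × (1.2270)⁴ = 0.0958 × 2.2664 = 0.2171.

0.217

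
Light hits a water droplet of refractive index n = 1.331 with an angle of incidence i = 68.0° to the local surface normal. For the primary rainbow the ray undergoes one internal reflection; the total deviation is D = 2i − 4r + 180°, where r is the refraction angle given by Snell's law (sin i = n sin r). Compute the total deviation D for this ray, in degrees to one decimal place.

sin r = sin 68.0° / 1.331 = 0.9272/1.331 = 0.6966; r = 44.16°.
D = 2·68.0° − 4·44.16° + 180° = 136.00° − 176.62° + 180° = 139.38°.

139.4°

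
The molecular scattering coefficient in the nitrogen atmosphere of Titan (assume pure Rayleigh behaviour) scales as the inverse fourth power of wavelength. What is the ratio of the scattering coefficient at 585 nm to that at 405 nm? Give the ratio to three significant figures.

Rayleigh scattering ∝ λ⁻⁴, so the ratio of coefficients is the inverse fourth power of the wavelength ratio.
σ(585)/σ(405) = (405/585)⁴ = (0.6923)⁴ = 0.2297.

0.230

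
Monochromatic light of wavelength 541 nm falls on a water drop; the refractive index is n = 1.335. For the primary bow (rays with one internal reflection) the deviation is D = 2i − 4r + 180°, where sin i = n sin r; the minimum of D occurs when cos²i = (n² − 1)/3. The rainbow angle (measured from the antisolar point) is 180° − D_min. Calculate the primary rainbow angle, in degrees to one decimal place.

41.8°

cos²i = (1.78222 − 1)/3 = 0.26074; i = arccos(0.51063) = 59.294°.
sin r = sin 59.294°/1.335 = 0.64405; r = 40.094°.
D_min = 2·59.294° − 4·40.094° + 180° = 138.212°.
Rainbow angle = 180° − D_min = 41.788°.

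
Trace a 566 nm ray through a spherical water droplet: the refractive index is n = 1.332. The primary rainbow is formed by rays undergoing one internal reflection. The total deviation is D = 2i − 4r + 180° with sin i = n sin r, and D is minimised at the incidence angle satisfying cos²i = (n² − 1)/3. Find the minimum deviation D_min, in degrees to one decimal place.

137.8°

cos²i = (1.77422 − 1)/3 = 0.25807; i = arccos(0.50801) = 59.469°.
sin r = sin 59.469°/1.332 = 0.64666; r = 40.290°.
D_min = 2·59.469° − 4·40.290° + 180° = 137.776°.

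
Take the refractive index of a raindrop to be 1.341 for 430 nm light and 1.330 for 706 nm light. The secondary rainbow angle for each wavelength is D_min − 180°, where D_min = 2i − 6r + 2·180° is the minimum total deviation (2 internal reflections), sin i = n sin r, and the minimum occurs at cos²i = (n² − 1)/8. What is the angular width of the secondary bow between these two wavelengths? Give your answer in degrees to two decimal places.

2.86°

At 430 nm (n = 1.341): cos²i = 0.09979 → i = 71.586°, r = 45.034°, D_min = 232.966°, rainbow angle = 52.966°.
At 706 nm (n = 1.330): cos²i = 0.09611 → i = 71.940°, r = 45.630°, D_min = 230.101°, rainbow angle = 50.101°.
Angular width = |52.966° − 50.101°| = 2.865°.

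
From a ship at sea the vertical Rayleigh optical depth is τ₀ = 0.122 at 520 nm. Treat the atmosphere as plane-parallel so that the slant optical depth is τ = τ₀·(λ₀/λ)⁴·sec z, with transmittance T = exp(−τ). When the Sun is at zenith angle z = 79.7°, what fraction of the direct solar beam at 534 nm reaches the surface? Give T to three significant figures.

sec 79.7° = 5.5928.
τ = 0.122 × (520/534)⁴ × 5.5928 = 0.122 × 0.8992 × 5.5928 = 0.6135.
T = exp(−0.6135) = 0.5414.

0.541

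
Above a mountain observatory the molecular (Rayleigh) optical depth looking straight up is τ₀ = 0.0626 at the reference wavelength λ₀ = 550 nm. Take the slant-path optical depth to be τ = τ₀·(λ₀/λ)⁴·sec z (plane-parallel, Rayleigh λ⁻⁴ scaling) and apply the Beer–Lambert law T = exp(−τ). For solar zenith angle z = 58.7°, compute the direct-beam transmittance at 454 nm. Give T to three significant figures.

sec 58.7° = 1.9249.
τ = 0.0626 × (550/454)⁴ × 1.9249 = 0.0626 × 2.1539 × 1.9249 = 0.2595.
T = exp(−0.2595) = 0.7714.

0.771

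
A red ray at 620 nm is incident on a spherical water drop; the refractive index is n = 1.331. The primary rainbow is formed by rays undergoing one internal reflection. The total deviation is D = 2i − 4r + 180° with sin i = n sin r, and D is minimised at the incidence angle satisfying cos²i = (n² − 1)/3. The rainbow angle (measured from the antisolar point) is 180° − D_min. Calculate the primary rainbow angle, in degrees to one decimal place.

42.4°

cos²i = (1.77156 − 1)/3 = 0.25719; i = arccos(0.50714) = 59.527°.
sin r = sin 59.527°/1.331 = 0.64753; r = 40.356°.
D_min = 2·59.527° − 4·40.356° + 180° = 137.630°.
Rainbow angle = 180° − D_min = 42.370°.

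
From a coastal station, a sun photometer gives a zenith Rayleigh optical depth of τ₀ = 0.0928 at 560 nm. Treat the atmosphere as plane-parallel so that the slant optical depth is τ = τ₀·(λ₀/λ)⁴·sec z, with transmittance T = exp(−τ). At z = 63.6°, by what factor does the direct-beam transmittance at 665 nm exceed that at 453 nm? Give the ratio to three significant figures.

Airmass: sec 63.6° = 2.2490.
τ(665 nm) = 0.0928 × (560/665)⁴ × 2.2490 = 0.0928 × 0.5029 × 2.2490 = 0.1050.
τ(453 nm) = 0.0928 × (560/453)⁴ × 2.2490 = 0.0928 × 2.3354 × 2.2490 = 0.4874.
T(665)/T(453) = exp(τ_B − τ_A) = exp(0.3825) = 1.4659.

1.47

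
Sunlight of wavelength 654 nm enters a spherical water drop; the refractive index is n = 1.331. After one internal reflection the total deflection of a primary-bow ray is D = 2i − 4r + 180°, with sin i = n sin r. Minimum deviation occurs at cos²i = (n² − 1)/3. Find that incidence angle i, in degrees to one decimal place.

59.5°

cos²i = (1.331² − 1)/3 = (1.77156 − 1)/3 = 0.25719.
cos i = 0.50714, so i = 59.527°.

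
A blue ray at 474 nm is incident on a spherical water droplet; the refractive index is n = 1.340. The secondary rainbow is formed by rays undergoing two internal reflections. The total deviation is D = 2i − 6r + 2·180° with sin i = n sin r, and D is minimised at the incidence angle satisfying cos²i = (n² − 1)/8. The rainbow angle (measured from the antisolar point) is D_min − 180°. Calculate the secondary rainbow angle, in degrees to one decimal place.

52.7°

cos²i = (1.79560 − 1)/8 = 0.09945; i = arccos(0.31536) = 71.618°.
sin r = sin 71.618°/1.340 = 0.70819; r = 45.088°.
D_min = 2·71.618° − 6·45.088° + 360° = 232.709°.
Rainbow angle = D_min − 180° = 52.709°.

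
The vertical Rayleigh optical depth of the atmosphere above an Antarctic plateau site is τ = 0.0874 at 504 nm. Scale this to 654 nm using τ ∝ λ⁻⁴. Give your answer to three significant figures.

0.0308

τ(654 nm) = τ(504 nm) × (504/654)⁴ = 0.0874 × (0.7706)⁴ = 0.0874 × 0.3527 = 0.0308.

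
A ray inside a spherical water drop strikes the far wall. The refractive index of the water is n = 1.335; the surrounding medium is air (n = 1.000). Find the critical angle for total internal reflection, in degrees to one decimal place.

48.5°

sin θ_c = n_air / n = 1.000 / 1.335 = 0.7491.
θ_c = arcsin(0.7491) = 48.51°.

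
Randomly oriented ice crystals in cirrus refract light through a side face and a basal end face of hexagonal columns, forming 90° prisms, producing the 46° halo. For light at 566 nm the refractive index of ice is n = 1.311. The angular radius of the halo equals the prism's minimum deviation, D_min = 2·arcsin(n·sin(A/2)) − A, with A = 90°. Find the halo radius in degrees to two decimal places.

n·sin(A/2) = 1.311 × sin 45° = 1.311 × 0.7071 = 0.9270.
D_min = 2·arcsin(0.9270) − 90° = 2 × 67.974° − 90° = 45.949°.

45.95°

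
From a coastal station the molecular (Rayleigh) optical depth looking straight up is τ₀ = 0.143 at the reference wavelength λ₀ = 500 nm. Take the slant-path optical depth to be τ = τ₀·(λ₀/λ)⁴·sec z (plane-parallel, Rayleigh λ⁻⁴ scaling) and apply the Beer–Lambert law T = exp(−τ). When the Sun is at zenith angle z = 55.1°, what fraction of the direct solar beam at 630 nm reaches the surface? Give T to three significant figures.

sec 55.1° = 1.7478.
τ = 0.143 × (500/630)⁴ × 1.7478 = 0.143 × 0.3968 × 1.7478 = 0.0992.
T = exp(−0.0992) = 0.9056.

0.906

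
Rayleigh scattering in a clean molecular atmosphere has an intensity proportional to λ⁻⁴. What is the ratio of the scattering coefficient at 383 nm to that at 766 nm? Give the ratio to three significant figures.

Rayleigh scattering ∝ λ⁻⁴, so the ratio of coefficients is the inverse fourth power of the wavelength ratio.
σ(383)/σ(766) = (766/383)⁴ = (2.0000)⁴ = 16.

16.0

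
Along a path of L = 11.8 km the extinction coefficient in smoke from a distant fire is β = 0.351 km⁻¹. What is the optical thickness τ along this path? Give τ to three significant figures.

4.14

τ = β·L = 0.351 × 11.8 = 4.1418.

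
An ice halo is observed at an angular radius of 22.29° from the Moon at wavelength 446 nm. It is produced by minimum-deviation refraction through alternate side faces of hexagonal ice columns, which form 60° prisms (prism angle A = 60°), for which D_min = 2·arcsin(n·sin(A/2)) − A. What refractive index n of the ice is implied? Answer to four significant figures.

Rearranging: n = sin((D_min + A)/2) / sin(A/2).
(D_min + A)/2 = (22.29° + 60°)/2 = 41.145°.
n = sin 41.145° / sin 30° = 0.6580 / 0.5000 = 1.3159.

1.316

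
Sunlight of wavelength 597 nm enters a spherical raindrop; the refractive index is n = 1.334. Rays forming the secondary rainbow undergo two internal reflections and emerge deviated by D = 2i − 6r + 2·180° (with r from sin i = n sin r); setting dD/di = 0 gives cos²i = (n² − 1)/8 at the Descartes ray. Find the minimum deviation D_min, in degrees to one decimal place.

231.2°

cos²i = (1.77956 − 1)/8 = 0.09744; i = arccos(0.31216) = 71.810°.
sin r = sin 71.810°/1.334 = 0.71217; r = 45.411°.
D_min = 2·71.810° − 6·45.411° + 360° = 231.153°.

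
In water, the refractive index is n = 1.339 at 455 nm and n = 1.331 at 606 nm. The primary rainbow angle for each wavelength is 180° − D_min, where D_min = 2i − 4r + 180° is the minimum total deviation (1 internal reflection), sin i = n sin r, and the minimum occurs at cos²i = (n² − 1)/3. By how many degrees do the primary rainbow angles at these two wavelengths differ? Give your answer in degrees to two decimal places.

1.16°

At 455 nm (n = 1.339): cos²i = 0.26431 → i = 59.062°, r = 39.834°, D_min = 138.786°, rainbow angle = 41.214°.
At 606 nm (n = 1.331): cos²i = 0.25719 → i = 59.527°, r = 40.356°, D_min = 137.630°, rainbow angle = 42.370°.
Angular width = |41.214° − 42.370°| = 1.156°.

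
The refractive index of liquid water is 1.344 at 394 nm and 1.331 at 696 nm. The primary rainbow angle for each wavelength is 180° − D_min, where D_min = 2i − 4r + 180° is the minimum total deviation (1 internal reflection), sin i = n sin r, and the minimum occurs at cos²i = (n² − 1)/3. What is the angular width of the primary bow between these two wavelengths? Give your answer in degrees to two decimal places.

1.86°

At 394 nm (n = 1.344): cos²i = 0.26878 → i = 58.772°, r = 39.512°, D_min = 139.495°, rainbow angle = 40.505°.
At 696 nm (n = 1.331): cos²i = 0.25719 → i = 59.527°, r = 40.356°, D_min = 137.630°, rainbow angle = 42.370°.
Angular width = |40.505° − 42.370°| = 1.865°.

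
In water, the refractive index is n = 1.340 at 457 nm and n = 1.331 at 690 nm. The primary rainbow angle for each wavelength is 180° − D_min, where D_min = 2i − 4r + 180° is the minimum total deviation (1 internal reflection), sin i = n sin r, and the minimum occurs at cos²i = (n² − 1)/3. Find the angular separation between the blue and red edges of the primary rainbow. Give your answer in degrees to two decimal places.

1.30°

At 457 nm (n = 1.340): cos²i = 0.26520 → i = 59.004°, r = 39.770°, D_min = 138.929°, rainbow angle = 41.071°.
At 690 nm (n = 1.331): cos²i = 0.25719 → i = 59.527°, r = 40.356°, D_min = 137.630°, rainbow angle = 42.370°.
Angular width = |41.071° − 42.370°| = 1.299°.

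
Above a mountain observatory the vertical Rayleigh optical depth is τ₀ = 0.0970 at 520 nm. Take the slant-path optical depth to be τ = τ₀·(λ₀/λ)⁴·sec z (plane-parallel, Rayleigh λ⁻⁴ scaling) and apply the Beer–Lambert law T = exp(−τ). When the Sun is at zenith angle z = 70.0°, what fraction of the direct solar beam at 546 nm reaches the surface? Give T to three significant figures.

0.792

sec 70.0° = 2.9238.
τ = 0.0970 × (520/546)⁴ × 2.9238 = 0.0970 × 0.8227 × 2.9238 = 0.2333.
T = exp(−0.2333) = 0.7919.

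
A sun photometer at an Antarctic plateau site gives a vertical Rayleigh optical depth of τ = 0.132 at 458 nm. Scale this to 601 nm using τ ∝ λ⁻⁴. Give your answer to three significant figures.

τ(601 nm) = τ(458 nm) × (458/601)⁴ = 0.132 × (0.7621)⁴ = 0.132 × 0.3373 = 0.0445.

0.0445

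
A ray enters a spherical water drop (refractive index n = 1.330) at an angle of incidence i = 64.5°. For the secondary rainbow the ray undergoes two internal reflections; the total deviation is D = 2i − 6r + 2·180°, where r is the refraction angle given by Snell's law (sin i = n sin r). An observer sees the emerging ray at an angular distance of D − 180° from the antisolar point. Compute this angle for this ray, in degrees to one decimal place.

sin r = sin 64.5° / 1.330 = 0.9026/1.330 = 0.6786; r = 42.74°.
D = 2·64.5° − 6·42.74° + 2·180° = 129.00° − 256.42° + 360° = 232.58°.
Angle from antisolar point = D − 180° = 52.58°.

52.6°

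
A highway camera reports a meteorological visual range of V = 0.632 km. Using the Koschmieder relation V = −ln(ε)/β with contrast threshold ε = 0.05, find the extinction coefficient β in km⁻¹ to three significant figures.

β = −ln(0.05) / V = 2.996 / 0.632 = 4.7401 km⁻¹.

4.74 km⁻¹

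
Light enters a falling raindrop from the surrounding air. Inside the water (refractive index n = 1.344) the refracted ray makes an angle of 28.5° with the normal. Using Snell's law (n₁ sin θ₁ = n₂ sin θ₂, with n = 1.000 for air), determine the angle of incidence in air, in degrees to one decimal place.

Snell: sin θ_i = n · sin θ_r = 1.344 × sin 28.5° = 1.344 × 0.4772 = 0.6413.
θ_i = arcsin(0.6413) = 39.89°.

39.9°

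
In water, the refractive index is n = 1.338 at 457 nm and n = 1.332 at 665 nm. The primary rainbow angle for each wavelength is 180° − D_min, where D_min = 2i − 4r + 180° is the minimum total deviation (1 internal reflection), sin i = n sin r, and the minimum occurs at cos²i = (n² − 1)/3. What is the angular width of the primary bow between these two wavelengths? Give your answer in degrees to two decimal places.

0.87°

At 457 nm (n = 1.338): cos²i = 0.26341 → i = 59.120°, r = 39.899°, D_min = 138.643°, rainbow angle = 41.357°.
At 665 nm (n = 1.332): cos²i = 0.25807 → i = 59.469°, r = 40.290°, D_min = 137.776°, rainbow angle = 42.224°.
Angular width = |41.357° − 42.224°| = 0.867°.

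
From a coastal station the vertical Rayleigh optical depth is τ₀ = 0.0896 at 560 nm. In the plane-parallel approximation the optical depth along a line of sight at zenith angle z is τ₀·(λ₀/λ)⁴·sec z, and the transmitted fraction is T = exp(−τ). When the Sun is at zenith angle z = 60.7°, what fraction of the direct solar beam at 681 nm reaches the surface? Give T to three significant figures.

sec 60.7° = 2.0434.
τ = 0.0896 × (560/681)⁴ × 2.0434 = 0.0896 × 0.4573 × 2.0434 = 0.0837.
T = exp(−0.0837) = 0.9197.

0.920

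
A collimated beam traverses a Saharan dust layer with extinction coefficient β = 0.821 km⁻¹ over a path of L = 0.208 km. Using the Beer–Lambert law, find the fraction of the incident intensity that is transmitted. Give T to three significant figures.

τ = β·L = 0.821 × 0.208 = 0.1708.
T = exp(−0.1708) = 0.8430.

0.843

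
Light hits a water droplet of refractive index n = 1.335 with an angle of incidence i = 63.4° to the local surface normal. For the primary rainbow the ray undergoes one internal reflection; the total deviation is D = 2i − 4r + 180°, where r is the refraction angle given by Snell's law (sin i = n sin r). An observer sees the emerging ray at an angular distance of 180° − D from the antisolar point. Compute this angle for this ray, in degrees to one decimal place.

41.4°

sin r = sin 63.4° / 1.335 = 0.8942/1.335 = 0.6698; r = 42.05°.
D = 2·63.4° − 4·42.05° + 180° = 126.80° − 168.20° + 180° = 138.60°.
Angle from antisolar point = 180° − D = 41.40°.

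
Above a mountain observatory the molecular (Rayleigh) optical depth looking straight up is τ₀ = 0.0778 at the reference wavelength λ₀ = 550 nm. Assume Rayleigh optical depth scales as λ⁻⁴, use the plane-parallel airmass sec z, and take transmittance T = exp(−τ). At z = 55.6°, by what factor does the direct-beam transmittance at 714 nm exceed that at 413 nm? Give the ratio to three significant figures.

1.47

Airmass: sec 55.6° = 1.7700.
τ(714 nm) = 0.0778 × (550/714)⁴ × 1.7700 = 0.0778 × 0.3521 × 1.7700 = 0.0485.
τ(413 nm) = 0.0778 × (550/413)⁴ × 1.7700 = 0.0778 × 3.1452 × 1.7700 = 0.4331.
T(714)/T(413) = exp(τ_B − τ_A) = exp(0.3846) = 1.4691.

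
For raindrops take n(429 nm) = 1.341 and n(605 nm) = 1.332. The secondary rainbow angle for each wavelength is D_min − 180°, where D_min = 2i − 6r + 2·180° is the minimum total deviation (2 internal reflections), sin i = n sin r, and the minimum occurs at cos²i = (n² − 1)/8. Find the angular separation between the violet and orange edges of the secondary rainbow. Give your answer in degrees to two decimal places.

At 429 nm (n = 1.341): cos²i = 0.09979 → i = 71.586°, r = 45.034°, D_min = 232.966°, rainbow angle = 52.966°.
At 605 nm (n = 1.332): cos²i = 0.09678 → i = 71.875°, r = 45.520°, D_min = 230.628°, rainbow angle = 50.628°.
Angular width = |52.966° − 50.628°| = 2.337°.

2.34°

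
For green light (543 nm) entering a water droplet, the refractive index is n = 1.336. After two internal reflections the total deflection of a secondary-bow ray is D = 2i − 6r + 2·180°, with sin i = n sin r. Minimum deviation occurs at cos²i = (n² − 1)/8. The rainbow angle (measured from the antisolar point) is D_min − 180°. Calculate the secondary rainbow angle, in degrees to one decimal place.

51.7°

cos²i = (1.78490 − 1)/8 = 0.09811; i = arccos(0.31323) = 71.746°.
sin r = sin 71.746°/1.336 = 0.71084; r = 45.303°.
D_min = 2·71.746° − 6·45.303° + 360° = 231.674°.
Rainbow angle = D_min − 180° = 51.674°.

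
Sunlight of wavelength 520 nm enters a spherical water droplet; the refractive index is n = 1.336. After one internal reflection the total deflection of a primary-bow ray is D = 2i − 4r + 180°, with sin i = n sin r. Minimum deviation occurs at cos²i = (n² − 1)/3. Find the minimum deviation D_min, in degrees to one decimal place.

138.4°

cos²i = (1.78490 − 1)/3 = 0.26163; i = arccos(0.51150) = 59.236°.
sin r = sin 59.236°/1.336 = 0.64318; r = 40.029°.
D_min = 2·59.236° − 4·40.029° + 180° = 138.356°.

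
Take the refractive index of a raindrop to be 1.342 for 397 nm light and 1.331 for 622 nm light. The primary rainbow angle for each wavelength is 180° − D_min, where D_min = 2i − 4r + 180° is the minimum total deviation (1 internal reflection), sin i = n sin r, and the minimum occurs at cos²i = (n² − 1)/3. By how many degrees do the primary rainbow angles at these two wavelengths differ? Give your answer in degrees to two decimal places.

1.58°

At 397 nm (n = 1.342): cos²i = 0.26699 → i = 58.888°, r = 39.641°, D_min = 139.213°, rainbow angle = 40.787°.
At 622 nm (n = 1.331): cos²i = 0.25719 → i = 59.527°, r = 40.356°, D_min = 137.630°, rainbow angle = 42.370°.
Angular width = |40.787° − 42.370°| = 1.583°.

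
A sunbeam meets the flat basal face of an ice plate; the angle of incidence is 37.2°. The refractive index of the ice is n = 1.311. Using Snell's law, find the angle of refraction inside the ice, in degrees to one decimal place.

27.5°

Snell: sin θ_r = sin θ_i / n = sin 37.2° / 1.311 = 0.6046 / 1.311 = 0.4612.
θ_r = arcsin(0.4612) = 27.46°.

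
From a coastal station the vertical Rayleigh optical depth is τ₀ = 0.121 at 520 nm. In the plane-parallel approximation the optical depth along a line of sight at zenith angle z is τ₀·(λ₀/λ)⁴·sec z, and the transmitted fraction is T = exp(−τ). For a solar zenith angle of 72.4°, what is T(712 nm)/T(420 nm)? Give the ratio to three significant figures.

Airmass: sec 72.4° = 3.3072.
τ(712 nm) = 0.121 × (520/712)⁴ × 3.3072 = 0.121 × 0.2845 × 3.3072 = 0.1139.
τ(420 nm) = 0.121 × (520/420)⁴ × 3.3072 = 0.121 × 2.3497 × 3.3072 = 0.9403.
T(712)/T(420) = exp(τ_B − τ_A) = exp(0.8264) = 2.2852.

2.29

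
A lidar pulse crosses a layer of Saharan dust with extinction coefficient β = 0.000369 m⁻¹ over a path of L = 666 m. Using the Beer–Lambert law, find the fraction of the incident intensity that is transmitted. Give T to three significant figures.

0.782

τ = β·L = 0.000369 × 666 = 0.2458.
T = exp(−0.2458) = 0.7821.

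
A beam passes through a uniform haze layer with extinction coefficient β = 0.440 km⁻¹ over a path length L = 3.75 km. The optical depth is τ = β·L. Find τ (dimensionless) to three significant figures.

1.65

τ = β·L = 0.440 × 3.75 = 1.6500.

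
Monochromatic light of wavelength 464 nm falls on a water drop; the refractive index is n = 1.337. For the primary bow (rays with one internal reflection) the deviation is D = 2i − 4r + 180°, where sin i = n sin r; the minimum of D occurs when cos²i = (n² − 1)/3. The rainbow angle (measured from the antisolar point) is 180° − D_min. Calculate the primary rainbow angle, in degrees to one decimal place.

cos²i = (1.78757 − 1)/3 = 0.26252; i = arccos(0.51237) = 59.178°.
sin r = sin 59.178°/1.337 = 0.64231; r = 39.964°.
D_min = 2·59.178° − 4·39.964° + 180° = 138.500°.
Rainbow angle = 180° − D_min = 41.500°.

41.5°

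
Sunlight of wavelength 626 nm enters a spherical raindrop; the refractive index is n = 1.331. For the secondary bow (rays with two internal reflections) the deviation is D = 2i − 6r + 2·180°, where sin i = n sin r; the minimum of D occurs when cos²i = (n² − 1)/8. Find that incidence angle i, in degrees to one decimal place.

71.9°

cos²i = (1.331² − 1)/8 = (1.77156 − 1)/8 = 0.09645.
cos i = 0.31056, so i = 71.907°.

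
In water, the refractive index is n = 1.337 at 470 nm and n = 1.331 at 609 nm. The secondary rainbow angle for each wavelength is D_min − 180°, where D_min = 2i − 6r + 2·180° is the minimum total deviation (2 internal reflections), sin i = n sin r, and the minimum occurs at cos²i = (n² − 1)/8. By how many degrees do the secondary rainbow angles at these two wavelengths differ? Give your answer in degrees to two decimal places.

1.57°

At 470 nm (n = 1.337): cos²i = 0.09845 → i = 71.714°, r = 45.249°, D_min = 231.934°, rainbow angle = 51.934°.
At 609 nm (n = 1.331): cos²i = 0.09645 → i = 71.907°, r = 45.575°, D_min = 230.365°, rainbow angle = 50.365°.
Angular width = |51.934° − 50.365°| = 1.569°.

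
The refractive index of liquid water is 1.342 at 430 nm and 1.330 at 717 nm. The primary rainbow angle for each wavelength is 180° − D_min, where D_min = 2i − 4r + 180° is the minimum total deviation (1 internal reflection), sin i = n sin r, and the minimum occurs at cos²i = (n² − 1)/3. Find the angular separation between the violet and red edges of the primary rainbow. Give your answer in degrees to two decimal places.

1.73°

At 430 nm (n = 1.342): cos²i = 0.26699 → i = 58.888°, r = 39.641°, D_min = 139.213°, rainbow angle = 40.787°.
At 717 nm (n = 1.330): cos²i = 0.25630 → i = 59.585°, r = 40.422°, D_min = 137.484°, rainbow angle = 42.516°.
Angular width = |40.787° − 42.516°| = 1.729°.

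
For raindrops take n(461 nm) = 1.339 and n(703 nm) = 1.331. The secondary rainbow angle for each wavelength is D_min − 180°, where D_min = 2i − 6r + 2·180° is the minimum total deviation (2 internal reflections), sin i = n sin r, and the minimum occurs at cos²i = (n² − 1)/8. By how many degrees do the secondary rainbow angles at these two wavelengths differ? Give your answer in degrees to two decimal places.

At 461 nm (n = 1.339): cos²i = 0.09912 → i = 71.650°, r = 45.141°, D_min = 232.451°, rainbow angle = 52.451°.
At 703 nm (n = 1.331): cos²i = 0.09645 → i = 71.907°, r = 45.575°, D_min = 230.365°, rainbow angle = 50.365°.
Angular width = |52.451° − 50.365°| = 2.086°.

2.09°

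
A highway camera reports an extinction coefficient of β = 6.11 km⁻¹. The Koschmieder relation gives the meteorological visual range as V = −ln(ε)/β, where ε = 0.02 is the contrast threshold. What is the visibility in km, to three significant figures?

0.640 km

V = −ln(0.02) / 6.11 = 3.912 / 6.11 = 0.6403 km.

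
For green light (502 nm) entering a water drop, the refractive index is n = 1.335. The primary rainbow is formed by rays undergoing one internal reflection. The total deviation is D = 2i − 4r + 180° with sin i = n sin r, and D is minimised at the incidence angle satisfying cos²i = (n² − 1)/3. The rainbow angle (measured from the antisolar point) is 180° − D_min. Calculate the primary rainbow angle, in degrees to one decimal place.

41.8°

cos²i = (1.78222 − 1)/3 = 0.26074; i = arccos(0.51063) = 59.294°.
sin r = sin 59.294°/1.335 = 0.64405; r = 40.094°.
D_min = 2·59.294° − 4·40.094° + 180° = 138.212°.
Rainbow angle = 180° − D_min = 41.788°.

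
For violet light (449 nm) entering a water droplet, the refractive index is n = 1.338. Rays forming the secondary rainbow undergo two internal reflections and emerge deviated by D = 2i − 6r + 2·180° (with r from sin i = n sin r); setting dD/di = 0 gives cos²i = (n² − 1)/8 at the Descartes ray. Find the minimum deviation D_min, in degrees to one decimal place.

232.2°

cos²i = (1.79024 − 1)/8 = 0.09878; i = arccos(0.31429) = 71.682°.
sin r = sin 71.682°/1.338 = 0.70951; r = 45.195°.
D_min = 2·71.682° − 6·45.195° + 360° = 232.193°.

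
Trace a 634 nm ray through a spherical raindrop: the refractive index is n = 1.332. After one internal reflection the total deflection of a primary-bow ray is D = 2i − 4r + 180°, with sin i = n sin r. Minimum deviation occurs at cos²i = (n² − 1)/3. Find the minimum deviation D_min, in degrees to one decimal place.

cos²i = (1.77422 − 1)/3 = 0.25807; i = arccos(0.50801) = 59.469°.
sin r = sin 59.469°/1.332 = 0.64666; r = 40.290°.
D_min = 2·59.469° − 4·40.290° + 180° = 137.776°.

137.8°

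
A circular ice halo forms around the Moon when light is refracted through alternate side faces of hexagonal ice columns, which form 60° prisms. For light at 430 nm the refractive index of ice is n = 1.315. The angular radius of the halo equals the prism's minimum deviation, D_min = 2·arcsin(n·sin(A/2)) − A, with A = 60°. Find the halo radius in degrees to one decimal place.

n·sin(A/2) = 1.315 × sin 30° = 1.315 × 0.5000 = 0.6575.
D_min = 2·arcsin(0.6575) − 60° = 2 × 41.109° − 60° = 22.219°.

22.2°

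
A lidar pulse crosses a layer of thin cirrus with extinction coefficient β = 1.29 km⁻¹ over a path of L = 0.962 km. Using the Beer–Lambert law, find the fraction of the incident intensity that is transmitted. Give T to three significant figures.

0.289

τ = β·L = 1.29 × 0.962 = 1.2410.
T = exp(−1.2410) = 0.2891.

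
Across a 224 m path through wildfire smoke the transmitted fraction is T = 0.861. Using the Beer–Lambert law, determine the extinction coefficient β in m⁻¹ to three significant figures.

Beer–Lambert: T = exp(−βL) ⇒ β = −ln(T)/L = −ln(0.861)/224 = 0.1497/224 = 0.0006681 m⁻¹.

0.000668 m⁻¹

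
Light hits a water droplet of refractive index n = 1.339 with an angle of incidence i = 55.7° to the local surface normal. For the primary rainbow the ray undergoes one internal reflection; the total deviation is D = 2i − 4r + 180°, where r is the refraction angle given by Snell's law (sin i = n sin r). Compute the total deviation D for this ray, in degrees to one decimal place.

sin r = sin 55.7° / 1.339 = 0.8261/1.339 = 0.6170; r = 38.09°.
D = 2·55.7° − 4·38.09° + 180° = 111.40° − 152.38° + 180° = 139.02°.

139.0°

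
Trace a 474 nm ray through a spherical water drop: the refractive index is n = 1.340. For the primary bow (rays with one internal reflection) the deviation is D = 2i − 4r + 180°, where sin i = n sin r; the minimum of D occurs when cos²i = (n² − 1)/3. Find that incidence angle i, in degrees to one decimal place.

59.0°

cos²i = (1.340² − 1)/3 = (1.79560 − 1)/3 = 0.26520.
cos i = 0.51498, so i = 59.004°.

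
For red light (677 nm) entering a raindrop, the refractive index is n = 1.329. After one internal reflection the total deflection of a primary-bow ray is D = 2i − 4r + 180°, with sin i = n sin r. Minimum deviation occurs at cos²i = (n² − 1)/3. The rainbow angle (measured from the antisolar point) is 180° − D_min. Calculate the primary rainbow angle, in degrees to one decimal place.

42.7°

cos²i = (1.76624 − 1)/3 = 0.25541; i = arccos(0.50538) = 59.643°.
sin r = sin 59.643°/1.329 = 0.64928; r = 40.487°.
D_min = 2·59.643° − 4·40.487° + 180° = 137.337°.
Rainbow angle = 180° − D_min = 42.663°.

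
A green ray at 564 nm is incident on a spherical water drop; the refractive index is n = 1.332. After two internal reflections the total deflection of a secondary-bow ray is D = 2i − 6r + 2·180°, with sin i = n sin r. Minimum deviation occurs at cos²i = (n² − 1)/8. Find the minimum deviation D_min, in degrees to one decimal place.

230.6°

cos²i = (1.77422 − 1)/8 = 0.09678; i = arccos(0.31109) = 71.875°.
sin r = sin 71.875°/1.332 = 0.71350; r = 45.520°.
D_min = 2·71.875° − 6·45.520° + 360° = 230.628°.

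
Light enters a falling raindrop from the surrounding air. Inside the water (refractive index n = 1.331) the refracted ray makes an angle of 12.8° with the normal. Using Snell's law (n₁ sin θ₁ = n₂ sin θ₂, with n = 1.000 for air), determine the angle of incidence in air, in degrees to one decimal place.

17.2°

Snell: sin θ_i = n · sin θ_r = 1.331 × sin 12.8° = 1.331 × 0.2215 = 0.2949.
θ_i = arcsin(0.2949) = 17.15°.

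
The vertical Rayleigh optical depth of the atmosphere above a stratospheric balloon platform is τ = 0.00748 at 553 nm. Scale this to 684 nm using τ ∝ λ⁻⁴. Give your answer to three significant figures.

0.00320

τ(684 nm) = τ(553 nm) × (553/684)⁴ = 0.00748 × (0.8085)⁴ = 0.00748 × 0.4272 = 0.0032.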